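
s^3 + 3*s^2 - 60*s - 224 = (s - 8)*(s + 4)*(s + 7)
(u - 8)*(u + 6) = u^2 - 2*u - 48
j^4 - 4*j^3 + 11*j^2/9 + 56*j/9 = j*(j - 8/3)*(j - 7/3)*(j + 1)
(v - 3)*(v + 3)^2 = v^3 + 3*v^2 - 9*v - 27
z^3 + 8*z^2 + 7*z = z*(z + 1)*(z + 7)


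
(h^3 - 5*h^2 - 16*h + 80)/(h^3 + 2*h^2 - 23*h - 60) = (h - 4)/(h + 3)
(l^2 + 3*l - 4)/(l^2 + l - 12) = (l - 1)/(l - 3)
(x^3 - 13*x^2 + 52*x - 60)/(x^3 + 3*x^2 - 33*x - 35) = (x^2 - 8*x + 12)/(x^2 + 8*x + 7)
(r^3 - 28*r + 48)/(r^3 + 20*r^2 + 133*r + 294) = (r^2 - 6*r + 8)/(r^2 + 14*r + 49)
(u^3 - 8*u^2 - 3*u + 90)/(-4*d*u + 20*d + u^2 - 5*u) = (u^2 - 3*u - 18)/(-4*d + u)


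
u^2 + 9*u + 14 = (u + 2)*(u + 7)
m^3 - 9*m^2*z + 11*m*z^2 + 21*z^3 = (m - 7*z)*(m - 3*z)*(m + z)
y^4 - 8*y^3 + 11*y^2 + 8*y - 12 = (y - 6)*(y - 2)*(y - 1)*(y + 1)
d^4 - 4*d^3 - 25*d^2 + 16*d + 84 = (d - 7)*(d - 2)*(d + 2)*(d + 3)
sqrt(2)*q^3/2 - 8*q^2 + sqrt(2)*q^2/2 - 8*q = q*(q - 8*sqrt(2))*(sqrt(2)*q/2 + sqrt(2)/2)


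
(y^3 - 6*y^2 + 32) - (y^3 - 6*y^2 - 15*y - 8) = 15*y + 40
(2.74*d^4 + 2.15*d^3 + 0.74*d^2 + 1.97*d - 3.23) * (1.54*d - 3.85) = 4.2196*d^5 - 7.238*d^4 - 7.1379*d^3 + 0.1848*d^2 - 12.5587*d + 12.4355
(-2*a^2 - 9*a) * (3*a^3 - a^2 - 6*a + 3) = -6*a^5 - 25*a^4 + 21*a^3 + 48*a^2 - 27*a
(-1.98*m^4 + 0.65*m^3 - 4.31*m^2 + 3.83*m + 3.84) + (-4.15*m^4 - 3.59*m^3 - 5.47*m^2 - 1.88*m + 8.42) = -6.13*m^4 - 2.94*m^3 - 9.78*m^2 + 1.95*m + 12.26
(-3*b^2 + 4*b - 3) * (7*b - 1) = -21*b^3 + 31*b^2 - 25*b + 3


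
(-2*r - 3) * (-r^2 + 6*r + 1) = 2*r^3 - 9*r^2 - 20*r - 3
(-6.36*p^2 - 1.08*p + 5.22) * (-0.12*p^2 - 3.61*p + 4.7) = 0.7632*p^4 + 23.0892*p^3 - 26.6196*p^2 - 23.9202*p + 24.534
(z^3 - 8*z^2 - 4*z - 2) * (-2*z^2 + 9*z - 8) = -2*z^5 + 25*z^4 - 72*z^3 + 32*z^2 + 14*z + 16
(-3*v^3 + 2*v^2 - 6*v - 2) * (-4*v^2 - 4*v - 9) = 12*v^5 + 4*v^4 + 43*v^3 + 14*v^2 + 62*v + 18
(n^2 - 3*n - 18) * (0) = 0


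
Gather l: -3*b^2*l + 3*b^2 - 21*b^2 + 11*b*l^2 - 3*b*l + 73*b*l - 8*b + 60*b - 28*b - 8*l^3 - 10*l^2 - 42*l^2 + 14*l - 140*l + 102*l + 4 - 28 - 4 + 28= -18*b^2 + 24*b - 8*l^3 + l^2*(11*b - 52) + l*(-3*b^2 + 70*b - 24)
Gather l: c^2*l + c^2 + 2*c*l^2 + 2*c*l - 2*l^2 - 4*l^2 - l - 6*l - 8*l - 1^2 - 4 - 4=c^2 + l^2*(2*c - 6) + l*(c^2 + 2*c - 15) - 9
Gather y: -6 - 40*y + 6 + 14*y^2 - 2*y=14*y^2 - 42*y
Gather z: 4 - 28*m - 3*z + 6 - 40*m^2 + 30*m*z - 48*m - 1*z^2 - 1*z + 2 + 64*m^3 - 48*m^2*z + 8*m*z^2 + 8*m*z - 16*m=64*m^3 - 40*m^2 - 92*m + z^2*(8*m - 1) + z*(-48*m^2 + 38*m - 4) + 12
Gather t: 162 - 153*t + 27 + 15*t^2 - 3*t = 15*t^2 - 156*t + 189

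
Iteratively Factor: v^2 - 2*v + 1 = (v - 1)*(v - 1)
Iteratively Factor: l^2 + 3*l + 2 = (l + 2)*(l + 1)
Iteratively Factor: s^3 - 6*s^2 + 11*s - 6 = (s - 2)*(s^2 - 4*s + 3) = (s - 2)*(s - 1)*(s - 3)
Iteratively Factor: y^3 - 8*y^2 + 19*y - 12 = (y - 1)*(y^2 - 7*y + 12) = (y - 3)*(y - 1)*(y - 4)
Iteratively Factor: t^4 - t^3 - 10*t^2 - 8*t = (t + 2)*(t^3 - 3*t^2 - 4*t) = (t - 4)*(t + 2)*(t^2 + t) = (t - 4)*(t + 1)*(t + 2)*(t)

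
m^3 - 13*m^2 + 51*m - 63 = (m - 7)*(m - 3)^2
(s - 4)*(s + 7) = s^2 + 3*s - 28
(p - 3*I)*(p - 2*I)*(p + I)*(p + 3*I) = p^4 - I*p^3 + 11*p^2 - 9*I*p + 18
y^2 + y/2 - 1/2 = (y - 1/2)*(y + 1)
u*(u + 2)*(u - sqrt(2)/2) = u^3 - sqrt(2)*u^2/2 + 2*u^2 - sqrt(2)*u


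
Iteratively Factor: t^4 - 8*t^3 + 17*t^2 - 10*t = (t - 5)*(t^3 - 3*t^2 + 2*t) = (t - 5)*(t - 2)*(t^2 - t) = (t - 5)*(t - 2)*(t - 1)*(t)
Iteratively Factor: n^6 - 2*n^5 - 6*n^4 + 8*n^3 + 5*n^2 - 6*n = (n + 2)*(n^5 - 4*n^4 + 2*n^3 + 4*n^2 - 3*n) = (n - 3)*(n + 2)*(n^4 - n^3 - n^2 + n) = n*(n - 3)*(n + 2)*(n^3 - n^2 - n + 1) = n*(n - 3)*(n - 1)*(n + 2)*(n^2 - 1) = n*(n - 3)*(n - 1)^2*(n + 2)*(n + 1)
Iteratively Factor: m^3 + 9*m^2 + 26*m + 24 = (m + 3)*(m^2 + 6*m + 8) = (m + 3)*(m + 4)*(m + 2)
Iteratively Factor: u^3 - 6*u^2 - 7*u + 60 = (u - 5)*(u^2 - u - 12) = (u - 5)*(u + 3)*(u - 4)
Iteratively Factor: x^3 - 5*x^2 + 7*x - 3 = (x - 3)*(x^2 - 2*x + 1) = (x - 3)*(x - 1)*(x - 1)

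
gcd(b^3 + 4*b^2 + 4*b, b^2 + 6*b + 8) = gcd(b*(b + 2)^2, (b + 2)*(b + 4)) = b + 2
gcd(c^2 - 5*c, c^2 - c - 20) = c - 5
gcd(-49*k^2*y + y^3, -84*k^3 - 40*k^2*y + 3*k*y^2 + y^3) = 7*k + y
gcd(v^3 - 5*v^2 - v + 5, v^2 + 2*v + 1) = v + 1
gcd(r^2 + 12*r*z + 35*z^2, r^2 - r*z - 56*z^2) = r + 7*z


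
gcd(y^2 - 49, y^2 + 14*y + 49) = y + 7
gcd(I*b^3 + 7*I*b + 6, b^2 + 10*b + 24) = 1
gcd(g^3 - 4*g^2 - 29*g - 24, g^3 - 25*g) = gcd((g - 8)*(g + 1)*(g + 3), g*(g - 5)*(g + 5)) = 1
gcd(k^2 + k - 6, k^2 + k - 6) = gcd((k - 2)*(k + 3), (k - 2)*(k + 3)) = k^2 + k - 6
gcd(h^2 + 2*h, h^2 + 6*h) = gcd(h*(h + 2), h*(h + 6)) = h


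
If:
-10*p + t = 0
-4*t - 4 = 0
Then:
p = -1/10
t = -1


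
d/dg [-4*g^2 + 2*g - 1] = 2 - 8*g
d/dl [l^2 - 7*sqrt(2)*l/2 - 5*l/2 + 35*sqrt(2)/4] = 2*l - 7*sqrt(2)/2 - 5/2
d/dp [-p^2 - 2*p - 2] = -2*p - 2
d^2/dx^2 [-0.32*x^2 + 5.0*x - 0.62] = -0.640000000000000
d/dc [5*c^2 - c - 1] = 10*c - 1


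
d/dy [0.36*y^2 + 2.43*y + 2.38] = 0.72*y + 2.43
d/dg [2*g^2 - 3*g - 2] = 4*g - 3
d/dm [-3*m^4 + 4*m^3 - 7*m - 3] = -12*m^3 + 12*m^2 - 7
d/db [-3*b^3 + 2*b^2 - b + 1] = -9*b^2 + 4*b - 1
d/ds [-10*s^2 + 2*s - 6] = 2 - 20*s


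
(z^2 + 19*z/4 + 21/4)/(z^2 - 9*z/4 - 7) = (z + 3)/(z - 4)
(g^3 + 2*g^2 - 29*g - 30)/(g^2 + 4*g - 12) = (g^2 - 4*g - 5)/(g - 2)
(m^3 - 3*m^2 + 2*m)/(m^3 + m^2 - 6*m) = (m - 1)/(m + 3)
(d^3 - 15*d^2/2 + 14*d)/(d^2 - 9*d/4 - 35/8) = 4*d*(d - 4)/(4*d + 5)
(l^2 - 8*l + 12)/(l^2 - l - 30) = (l - 2)/(l + 5)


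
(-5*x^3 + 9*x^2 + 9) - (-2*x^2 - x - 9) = -5*x^3 + 11*x^2 + x + 18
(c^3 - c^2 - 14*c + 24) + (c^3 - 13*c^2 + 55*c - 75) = 2*c^3 - 14*c^2 + 41*c - 51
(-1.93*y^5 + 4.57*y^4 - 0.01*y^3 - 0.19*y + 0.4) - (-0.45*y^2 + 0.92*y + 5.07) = -1.93*y^5 + 4.57*y^4 - 0.01*y^3 + 0.45*y^2 - 1.11*y - 4.67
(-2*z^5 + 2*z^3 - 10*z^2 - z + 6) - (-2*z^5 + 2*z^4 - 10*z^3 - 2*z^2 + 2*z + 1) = -2*z^4 + 12*z^3 - 8*z^2 - 3*z + 5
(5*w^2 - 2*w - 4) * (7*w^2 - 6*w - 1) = 35*w^4 - 44*w^3 - 21*w^2 + 26*w + 4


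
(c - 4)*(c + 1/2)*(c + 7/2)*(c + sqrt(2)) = c^4 + sqrt(2)*c^3 - 57*c^2/4 - 57*sqrt(2)*c/4 - 7*c - 7*sqrt(2)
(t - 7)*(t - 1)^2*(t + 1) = t^4 - 8*t^3 + 6*t^2 + 8*t - 7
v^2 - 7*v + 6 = (v - 6)*(v - 1)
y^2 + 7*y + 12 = (y + 3)*(y + 4)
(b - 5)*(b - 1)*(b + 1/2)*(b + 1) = b^4 - 9*b^3/2 - 7*b^2/2 + 9*b/2 + 5/2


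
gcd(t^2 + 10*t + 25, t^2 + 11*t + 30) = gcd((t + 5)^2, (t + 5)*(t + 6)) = t + 5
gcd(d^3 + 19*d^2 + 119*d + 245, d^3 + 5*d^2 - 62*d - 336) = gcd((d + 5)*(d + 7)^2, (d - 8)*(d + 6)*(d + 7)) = d + 7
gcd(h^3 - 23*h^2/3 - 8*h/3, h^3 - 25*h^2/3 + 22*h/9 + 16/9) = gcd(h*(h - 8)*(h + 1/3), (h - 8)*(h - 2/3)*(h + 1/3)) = h^2 - 23*h/3 - 8/3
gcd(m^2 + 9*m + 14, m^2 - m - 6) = m + 2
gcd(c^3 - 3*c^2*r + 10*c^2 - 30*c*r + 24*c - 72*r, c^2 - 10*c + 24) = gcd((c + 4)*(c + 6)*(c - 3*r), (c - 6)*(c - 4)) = 1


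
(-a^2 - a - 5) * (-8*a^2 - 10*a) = 8*a^4 + 18*a^3 + 50*a^2 + 50*a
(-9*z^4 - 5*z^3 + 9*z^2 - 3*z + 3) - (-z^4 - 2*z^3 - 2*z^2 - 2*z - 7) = -8*z^4 - 3*z^3 + 11*z^2 - z + 10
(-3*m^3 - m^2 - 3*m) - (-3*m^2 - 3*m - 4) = -3*m^3 + 2*m^2 + 4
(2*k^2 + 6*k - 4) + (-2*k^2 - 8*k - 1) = -2*k - 5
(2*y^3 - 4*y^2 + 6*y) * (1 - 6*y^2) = -12*y^5 + 24*y^4 - 34*y^3 - 4*y^2 + 6*y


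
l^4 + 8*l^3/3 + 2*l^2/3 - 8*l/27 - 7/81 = (l - 1/3)*(l + 1/3)^2*(l + 7/3)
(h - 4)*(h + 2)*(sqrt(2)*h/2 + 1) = sqrt(2)*h^3/2 - sqrt(2)*h^2 + h^2 - 4*sqrt(2)*h - 2*h - 8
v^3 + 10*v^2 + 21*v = v*(v + 3)*(v + 7)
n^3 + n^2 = n^2*(n + 1)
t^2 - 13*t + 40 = (t - 8)*(t - 5)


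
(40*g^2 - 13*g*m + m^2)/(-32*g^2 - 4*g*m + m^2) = (-5*g + m)/(4*g + m)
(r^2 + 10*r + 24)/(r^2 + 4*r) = (r + 6)/r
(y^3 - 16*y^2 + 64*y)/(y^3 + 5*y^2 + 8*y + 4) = y*(y^2 - 16*y + 64)/(y^3 + 5*y^2 + 8*y + 4)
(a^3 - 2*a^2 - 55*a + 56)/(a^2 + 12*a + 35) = (a^2 - 9*a + 8)/(a + 5)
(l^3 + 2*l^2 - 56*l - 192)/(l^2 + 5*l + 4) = (l^2 - 2*l - 48)/(l + 1)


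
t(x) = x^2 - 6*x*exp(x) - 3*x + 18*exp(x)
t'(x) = -6*x*exp(x) + 2*x + 12*exp(x) - 3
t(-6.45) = 61.04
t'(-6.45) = -15.82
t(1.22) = 34.00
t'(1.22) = 15.29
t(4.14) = -424.85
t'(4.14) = -801.11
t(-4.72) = 36.85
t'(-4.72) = -12.08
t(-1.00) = 12.83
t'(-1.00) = 1.62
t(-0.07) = 17.39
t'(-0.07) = 8.44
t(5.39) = -3130.49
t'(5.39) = -4450.82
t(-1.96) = 13.91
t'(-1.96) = -3.57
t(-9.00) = 108.01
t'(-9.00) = -20.99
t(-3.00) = 19.79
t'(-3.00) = -7.51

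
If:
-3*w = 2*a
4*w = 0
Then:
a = 0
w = 0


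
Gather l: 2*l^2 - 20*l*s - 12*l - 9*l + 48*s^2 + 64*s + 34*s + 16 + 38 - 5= 2*l^2 + l*(-20*s - 21) + 48*s^2 + 98*s + 49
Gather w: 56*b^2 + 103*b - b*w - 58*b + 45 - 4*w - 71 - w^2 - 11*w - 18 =56*b^2 + 45*b - w^2 + w*(-b - 15) - 44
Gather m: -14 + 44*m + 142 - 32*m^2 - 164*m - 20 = -32*m^2 - 120*m + 108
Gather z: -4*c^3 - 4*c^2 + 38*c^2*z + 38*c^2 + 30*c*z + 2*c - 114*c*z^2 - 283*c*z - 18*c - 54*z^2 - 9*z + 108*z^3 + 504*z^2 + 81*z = -4*c^3 + 34*c^2 - 16*c + 108*z^3 + z^2*(450 - 114*c) + z*(38*c^2 - 253*c + 72)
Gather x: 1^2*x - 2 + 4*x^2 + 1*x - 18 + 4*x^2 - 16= 8*x^2 + 2*x - 36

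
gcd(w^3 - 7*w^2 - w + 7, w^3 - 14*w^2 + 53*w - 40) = w - 1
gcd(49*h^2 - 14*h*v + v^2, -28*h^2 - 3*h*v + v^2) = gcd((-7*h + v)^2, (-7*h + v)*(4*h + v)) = -7*h + v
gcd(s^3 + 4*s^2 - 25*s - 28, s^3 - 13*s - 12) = s^2 - 3*s - 4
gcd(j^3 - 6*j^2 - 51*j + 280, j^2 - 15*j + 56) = j - 8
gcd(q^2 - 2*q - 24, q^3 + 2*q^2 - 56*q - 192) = q + 4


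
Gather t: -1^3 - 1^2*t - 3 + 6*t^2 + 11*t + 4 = 6*t^2 + 10*t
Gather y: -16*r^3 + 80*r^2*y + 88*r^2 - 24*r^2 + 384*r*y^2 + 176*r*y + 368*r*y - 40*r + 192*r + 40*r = -16*r^3 + 64*r^2 + 384*r*y^2 + 192*r + y*(80*r^2 + 544*r)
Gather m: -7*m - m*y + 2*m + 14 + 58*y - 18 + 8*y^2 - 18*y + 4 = m*(-y - 5) + 8*y^2 + 40*y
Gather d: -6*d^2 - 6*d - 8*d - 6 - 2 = -6*d^2 - 14*d - 8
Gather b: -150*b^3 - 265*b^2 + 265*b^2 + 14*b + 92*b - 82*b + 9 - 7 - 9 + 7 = -150*b^3 + 24*b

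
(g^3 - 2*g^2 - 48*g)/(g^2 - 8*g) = g + 6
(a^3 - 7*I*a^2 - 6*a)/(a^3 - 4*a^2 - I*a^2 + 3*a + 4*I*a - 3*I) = a*(a - 6*I)/(a^2 - 4*a + 3)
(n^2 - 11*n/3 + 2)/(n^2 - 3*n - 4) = (-n^2 + 11*n/3 - 2)/(-n^2 + 3*n + 4)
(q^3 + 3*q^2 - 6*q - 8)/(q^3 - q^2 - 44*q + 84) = (q^2 + 5*q + 4)/(q^2 + q - 42)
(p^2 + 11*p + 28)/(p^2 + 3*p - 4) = (p + 7)/(p - 1)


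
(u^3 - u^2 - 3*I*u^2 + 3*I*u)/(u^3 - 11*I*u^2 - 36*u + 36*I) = u*(u - 1)/(u^2 - 8*I*u - 12)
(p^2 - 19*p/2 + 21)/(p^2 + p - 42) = (p - 7/2)/(p + 7)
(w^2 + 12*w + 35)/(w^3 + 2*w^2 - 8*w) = (w^2 + 12*w + 35)/(w*(w^2 + 2*w - 8))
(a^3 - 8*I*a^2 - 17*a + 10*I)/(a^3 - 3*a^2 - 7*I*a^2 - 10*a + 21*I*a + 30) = (a - I)/(a - 3)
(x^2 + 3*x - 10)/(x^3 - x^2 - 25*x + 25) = (x - 2)/(x^2 - 6*x + 5)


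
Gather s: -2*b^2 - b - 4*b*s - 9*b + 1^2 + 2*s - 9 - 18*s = -2*b^2 - 10*b + s*(-4*b - 16) - 8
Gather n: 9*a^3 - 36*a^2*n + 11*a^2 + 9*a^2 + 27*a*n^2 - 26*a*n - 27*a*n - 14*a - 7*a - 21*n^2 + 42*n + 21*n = 9*a^3 + 20*a^2 - 21*a + n^2*(27*a - 21) + n*(-36*a^2 - 53*a + 63)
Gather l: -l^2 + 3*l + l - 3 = -l^2 + 4*l - 3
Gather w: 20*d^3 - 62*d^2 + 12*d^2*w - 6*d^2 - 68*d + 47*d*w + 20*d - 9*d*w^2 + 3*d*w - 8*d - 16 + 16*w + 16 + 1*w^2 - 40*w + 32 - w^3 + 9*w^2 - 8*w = 20*d^3 - 68*d^2 - 56*d - w^3 + w^2*(10 - 9*d) + w*(12*d^2 + 50*d - 32) + 32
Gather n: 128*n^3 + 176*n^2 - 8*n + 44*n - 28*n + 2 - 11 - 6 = 128*n^3 + 176*n^2 + 8*n - 15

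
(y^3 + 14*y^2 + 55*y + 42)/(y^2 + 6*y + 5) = (y^2 + 13*y + 42)/(y + 5)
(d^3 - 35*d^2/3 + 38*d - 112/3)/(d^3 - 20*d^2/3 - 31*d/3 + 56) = (d - 2)/(d + 3)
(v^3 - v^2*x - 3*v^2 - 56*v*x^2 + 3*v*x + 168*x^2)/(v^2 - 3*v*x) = (v^3 - v^2*x - 3*v^2 - 56*v*x^2 + 3*v*x + 168*x^2)/(v*(v - 3*x))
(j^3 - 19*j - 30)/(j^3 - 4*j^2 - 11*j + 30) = (j + 2)/(j - 2)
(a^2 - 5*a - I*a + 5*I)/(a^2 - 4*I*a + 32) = (a^2 - 5*a - I*a + 5*I)/(a^2 - 4*I*a + 32)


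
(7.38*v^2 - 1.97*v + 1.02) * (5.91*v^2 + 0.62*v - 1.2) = 43.6158*v^4 - 7.0671*v^3 - 4.0492*v^2 + 2.9964*v - 1.224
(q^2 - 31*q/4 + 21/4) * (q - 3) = q^3 - 43*q^2/4 + 57*q/2 - 63/4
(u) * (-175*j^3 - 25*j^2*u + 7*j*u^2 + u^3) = -175*j^3*u - 25*j^2*u^2 + 7*j*u^3 + u^4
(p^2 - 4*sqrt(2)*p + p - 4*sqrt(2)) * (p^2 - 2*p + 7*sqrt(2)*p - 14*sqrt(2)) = p^4 - p^3 + 3*sqrt(2)*p^3 - 58*p^2 - 3*sqrt(2)*p^2 - 6*sqrt(2)*p + 56*p + 112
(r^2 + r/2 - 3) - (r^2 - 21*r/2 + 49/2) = 11*r - 55/2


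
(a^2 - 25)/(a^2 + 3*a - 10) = (a - 5)/(a - 2)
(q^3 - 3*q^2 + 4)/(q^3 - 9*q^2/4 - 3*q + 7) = 4*(q + 1)/(4*q + 7)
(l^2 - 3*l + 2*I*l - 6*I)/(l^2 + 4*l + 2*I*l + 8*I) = (l - 3)/(l + 4)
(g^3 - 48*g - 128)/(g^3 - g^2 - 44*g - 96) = (g + 4)/(g + 3)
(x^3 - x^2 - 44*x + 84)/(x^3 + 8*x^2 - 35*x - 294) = (x - 2)/(x + 7)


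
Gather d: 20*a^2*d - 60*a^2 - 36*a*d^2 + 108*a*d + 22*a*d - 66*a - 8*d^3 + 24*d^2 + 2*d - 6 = -60*a^2 - 66*a - 8*d^3 + d^2*(24 - 36*a) + d*(20*a^2 + 130*a + 2) - 6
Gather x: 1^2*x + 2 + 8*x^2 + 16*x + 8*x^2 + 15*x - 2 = 16*x^2 + 32*x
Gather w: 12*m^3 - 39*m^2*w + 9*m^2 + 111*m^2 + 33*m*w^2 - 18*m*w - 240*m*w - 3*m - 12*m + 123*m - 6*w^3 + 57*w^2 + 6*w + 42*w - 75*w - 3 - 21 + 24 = 12*m^3 + 120*m^2 + 108*m - 6*w^3 + w^2*(33*m + 57) + w*(-39*m^2 - 258*m - 27)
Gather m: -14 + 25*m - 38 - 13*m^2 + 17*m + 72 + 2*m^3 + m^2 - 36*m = 2*m^3 - 12*m^2 + 6*m + 20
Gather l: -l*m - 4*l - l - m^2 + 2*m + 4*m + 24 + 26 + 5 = l*(-m - 5) - m^2 + 6*m + 55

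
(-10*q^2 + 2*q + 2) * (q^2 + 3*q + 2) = -10*q^4 - 28*q^3 - 12*q^2 + 10*q + 4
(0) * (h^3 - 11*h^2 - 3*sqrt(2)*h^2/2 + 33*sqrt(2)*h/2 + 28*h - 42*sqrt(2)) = 0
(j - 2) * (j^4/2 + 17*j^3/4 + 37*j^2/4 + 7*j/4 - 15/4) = j^5/2 + 13*j^4/4 + 3*j^3/4 - 67*j^2/4 - 29*j/4 + 15/2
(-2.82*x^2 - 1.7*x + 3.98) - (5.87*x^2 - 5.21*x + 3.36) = -8.69*x^2 + 3.51*x + 0.62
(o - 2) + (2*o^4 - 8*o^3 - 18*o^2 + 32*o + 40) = 2*o^4 - 8*o^3 - 18*o^2 + 33*o + 38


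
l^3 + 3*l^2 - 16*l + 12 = (l - 2)*(l - 1)*(l + 6)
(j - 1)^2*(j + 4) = j^3 + 2*j^2 - 7*j + 4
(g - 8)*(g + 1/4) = g^2 - 31*g/4 - 2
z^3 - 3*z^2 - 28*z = z*(z - 7)*(z + 4)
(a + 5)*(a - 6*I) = a^2 + 5*a - 6*I*a - 30*I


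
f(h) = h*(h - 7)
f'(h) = 2*h - 7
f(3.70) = -12.21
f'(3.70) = 0.40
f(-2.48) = 23.51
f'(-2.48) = -11.96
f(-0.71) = 5.47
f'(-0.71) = -8.42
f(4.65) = -10.93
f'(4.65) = 2.30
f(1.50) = -8.25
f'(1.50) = -4.00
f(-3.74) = 40.17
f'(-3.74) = -14.48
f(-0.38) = 2.80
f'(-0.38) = -7.76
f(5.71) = -7.37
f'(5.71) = 4.42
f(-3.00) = 30.00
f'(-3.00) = -13.00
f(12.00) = 60.00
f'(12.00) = 17.00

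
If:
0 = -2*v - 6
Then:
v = -3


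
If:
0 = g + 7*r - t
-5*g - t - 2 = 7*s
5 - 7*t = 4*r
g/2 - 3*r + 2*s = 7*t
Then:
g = -4204/803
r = 631/803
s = 2743/803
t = 213/803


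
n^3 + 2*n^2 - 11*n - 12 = (n - 3)*(n + 1)*(n + 4)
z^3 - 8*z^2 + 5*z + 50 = (z - 5)^2*(z + 2)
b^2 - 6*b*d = b*(b - 6*d)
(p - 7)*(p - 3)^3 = p^4 - 16*p^3 + 90*p^2 - 216*p + 189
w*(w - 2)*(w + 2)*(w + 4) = w^4 + 4*w^3 - 4*w^2 - 16*w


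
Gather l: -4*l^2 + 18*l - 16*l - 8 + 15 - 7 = -4*l^2 + 2*l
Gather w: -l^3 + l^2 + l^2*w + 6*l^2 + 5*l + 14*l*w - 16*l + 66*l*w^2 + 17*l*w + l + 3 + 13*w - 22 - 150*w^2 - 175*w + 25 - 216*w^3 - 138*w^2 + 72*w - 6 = -l^3 + 7*l^2 - 10*l - 216*w^3 + w^2*(66*l - 288) + w*(l^2 + 31*l - 90)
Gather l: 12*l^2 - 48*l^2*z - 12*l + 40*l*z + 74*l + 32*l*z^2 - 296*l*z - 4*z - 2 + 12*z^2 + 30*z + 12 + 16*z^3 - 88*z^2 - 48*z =l^2*(12 - 48*z) + l*(32*z^2 - 256*z + 62) + 16*z^3 - 76*z^2 - 22*z + 10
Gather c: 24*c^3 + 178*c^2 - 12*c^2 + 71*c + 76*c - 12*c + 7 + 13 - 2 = 24*c^3 + 166*c^2 + 135*c + 18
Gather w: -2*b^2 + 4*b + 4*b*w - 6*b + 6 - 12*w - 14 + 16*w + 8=-2*b^2 - 2*b + w*(4*b + 4)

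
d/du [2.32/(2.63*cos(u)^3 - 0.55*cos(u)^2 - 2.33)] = (18.3048*cos(u) - 2.552)*sin(u)*cos(u)/(-2.63*cos(u)^3 + 0.55*cos(u)^2 + 2.33)^2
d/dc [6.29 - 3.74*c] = -3.74000000000000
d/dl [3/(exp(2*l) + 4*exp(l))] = 6*(-exp(l) - 2)*exp(-l)/(exp(l) + 4)^2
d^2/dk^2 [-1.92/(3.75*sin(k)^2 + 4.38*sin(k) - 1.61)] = (108.0*sin(k)^4 + 94.608*sin(k)^3 - 78.797952*sin(k)^2 - 175.676544*sin(k) - 96.852096)/(3.75*sin(k)^2 + 4.38*sin(k) - 1.61)^3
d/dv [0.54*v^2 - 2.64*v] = 1.08*v - 2.64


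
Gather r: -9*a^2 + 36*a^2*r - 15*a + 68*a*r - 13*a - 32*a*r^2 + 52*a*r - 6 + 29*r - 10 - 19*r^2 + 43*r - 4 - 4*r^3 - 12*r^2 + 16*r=-9*a^2 - 28*a - 4*r^3 + r^2*(-32*a - 31) + r*(36*a^2 + 120*a + 88) - 20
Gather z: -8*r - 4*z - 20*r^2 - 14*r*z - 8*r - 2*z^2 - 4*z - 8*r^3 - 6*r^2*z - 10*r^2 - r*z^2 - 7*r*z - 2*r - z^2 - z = -8*r^3 - 30*r^2 - 18*r + z^2*(-r - 3) + z*(-6*r^2 - 21*r - 9)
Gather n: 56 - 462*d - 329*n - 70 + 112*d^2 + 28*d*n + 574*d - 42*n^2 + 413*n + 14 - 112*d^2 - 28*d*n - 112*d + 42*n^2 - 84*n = 0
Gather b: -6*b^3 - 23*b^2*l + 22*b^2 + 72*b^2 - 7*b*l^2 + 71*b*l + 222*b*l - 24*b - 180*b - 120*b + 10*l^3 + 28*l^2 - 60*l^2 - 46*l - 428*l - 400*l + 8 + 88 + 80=-6*b^3 + b^2*(94 - 23*l) + b*(-7*l^2 + 293*l - 324) + 10*l^3 - 32*l^2 - 874*l + 176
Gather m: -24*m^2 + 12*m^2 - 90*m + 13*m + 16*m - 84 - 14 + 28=-12*m^2 - 61*m - 70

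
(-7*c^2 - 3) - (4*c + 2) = -7*c^2 - 4*c - 5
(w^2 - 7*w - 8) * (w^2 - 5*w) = w^4 - 12*w^3 + 27*w^2 + 40*w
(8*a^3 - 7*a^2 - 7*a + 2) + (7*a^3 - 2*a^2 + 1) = 15*a^3 - 9*a^2 - 7*a + 3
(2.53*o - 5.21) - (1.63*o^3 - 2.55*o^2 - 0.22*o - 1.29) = -1.63*o^3 + 2.55*o^2 + 2.75*o - 3.92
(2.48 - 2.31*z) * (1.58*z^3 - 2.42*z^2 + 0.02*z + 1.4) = -3.6498*z^4 + 9.5086*z^3 - 6.0478*z^2 - 3.1844*z + 3.472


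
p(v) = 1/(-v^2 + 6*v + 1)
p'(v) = (2*v - 6)/(-v^2 + 6*v + 1)^2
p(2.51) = 0.10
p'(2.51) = -0.01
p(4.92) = 0.16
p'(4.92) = 0.10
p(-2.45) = -0.05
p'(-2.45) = -0.03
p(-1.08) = -0.15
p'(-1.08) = -0.18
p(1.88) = 0.11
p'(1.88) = -0.03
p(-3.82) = -0.03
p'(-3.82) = -0.01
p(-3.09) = -0.04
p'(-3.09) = -0.02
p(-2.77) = -0.04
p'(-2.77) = -0.02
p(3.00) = 0.10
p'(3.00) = 0.00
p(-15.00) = 0.00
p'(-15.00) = 0.00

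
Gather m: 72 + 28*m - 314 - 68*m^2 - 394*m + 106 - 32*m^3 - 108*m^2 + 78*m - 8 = -32*m^3 - 176*m^2 - 288*m - 144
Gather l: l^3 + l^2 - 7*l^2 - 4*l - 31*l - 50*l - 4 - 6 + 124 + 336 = l^3 - 6*l^2 - 85*l + 450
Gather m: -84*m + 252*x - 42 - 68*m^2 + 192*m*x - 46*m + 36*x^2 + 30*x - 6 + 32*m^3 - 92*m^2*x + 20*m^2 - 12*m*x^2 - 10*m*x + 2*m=32*m^3 + m^2*(-92*x - 48) + m*(-12*x^2 + 182*x - 128) + 36*x^2 + 282*x - 48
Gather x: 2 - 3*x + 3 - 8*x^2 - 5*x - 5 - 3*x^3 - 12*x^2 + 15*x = -3*x^3 - 20*x^2 + 7*x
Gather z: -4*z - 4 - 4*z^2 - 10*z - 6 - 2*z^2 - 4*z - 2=-6*z^2 - 18*z - 12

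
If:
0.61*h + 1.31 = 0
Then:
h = -2.15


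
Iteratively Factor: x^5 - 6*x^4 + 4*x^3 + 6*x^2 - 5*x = (x + 1)*(x^4 - 7*x^3 + 11*x^2 - 5*x) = x*(x + 1)*(x^3 - 7*x^2 + 11*x - 5) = x*(x - 5)*(x + 1)*(x^2 - 2*x + 1) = x*(x - 5)*(x - 1)*(x + 1)*(x - 1)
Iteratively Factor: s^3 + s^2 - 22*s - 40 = (s - 5)*(s^2 + 6*s + 8) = (s - 5)*(s + 2)*(s + 4)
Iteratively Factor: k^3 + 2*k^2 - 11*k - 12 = (k + 1)*(k^2 + k - 12) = (k + 1)*(k + 4)*(k - 3)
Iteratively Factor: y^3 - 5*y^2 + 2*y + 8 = (y + 1)*(y^2 - 6*y + 8) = (y - 2)*(y + 1)*(y - 4)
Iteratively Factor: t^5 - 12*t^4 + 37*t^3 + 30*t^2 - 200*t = (t - 4)*(t^4 - 8*t^3 + 5*t^2 + 50*t) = (t - 4)*(t + 2)*(t^3 - 10*t^2 + 25*t) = t*(t - 4)*(t + 2)*(t^2 - 10*t + 25) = t*(t - 5)*(t - 4)*(t + 2)*(t - 5)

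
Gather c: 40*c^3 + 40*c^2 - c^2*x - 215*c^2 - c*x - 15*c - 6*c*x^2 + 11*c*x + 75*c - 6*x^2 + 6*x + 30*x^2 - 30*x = 40*c^3 + c^2*(-x - 175) + c*(-6*x^2 + 10*x + 60) + 24*x^2 - 24*x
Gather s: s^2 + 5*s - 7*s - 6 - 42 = s^2 - 2*s - 48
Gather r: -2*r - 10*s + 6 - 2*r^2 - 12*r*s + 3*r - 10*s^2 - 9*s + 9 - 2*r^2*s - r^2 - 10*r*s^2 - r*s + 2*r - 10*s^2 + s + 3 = r^2*(-2*s - 3) + r*(-10*s^2 - 13*s + 3) - 20*s^2 - 18*s + 18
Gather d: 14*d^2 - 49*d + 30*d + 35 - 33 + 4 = 14*d^2 - 19*d + 6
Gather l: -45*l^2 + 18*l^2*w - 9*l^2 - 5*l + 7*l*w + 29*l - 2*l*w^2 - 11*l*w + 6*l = l^2*(18*w - 54) + l*(-2*w^2 - 4*w + 30)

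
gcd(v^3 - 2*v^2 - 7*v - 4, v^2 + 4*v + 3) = v + 1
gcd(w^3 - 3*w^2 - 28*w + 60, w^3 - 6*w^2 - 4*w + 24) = w^2 - 8*w + 12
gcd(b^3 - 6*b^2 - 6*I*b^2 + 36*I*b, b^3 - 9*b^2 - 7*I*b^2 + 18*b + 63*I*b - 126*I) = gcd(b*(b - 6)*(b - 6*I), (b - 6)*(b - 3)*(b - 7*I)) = b - 6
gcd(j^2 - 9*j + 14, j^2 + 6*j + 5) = 1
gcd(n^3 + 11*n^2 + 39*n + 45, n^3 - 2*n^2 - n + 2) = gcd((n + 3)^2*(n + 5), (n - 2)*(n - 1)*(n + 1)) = 1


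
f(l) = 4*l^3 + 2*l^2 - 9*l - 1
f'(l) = 12*l^2 + 4*l - 9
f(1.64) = 7.26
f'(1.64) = 29.84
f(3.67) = 190.63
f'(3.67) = 167.31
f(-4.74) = -339.39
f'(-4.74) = 241.65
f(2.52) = 53.03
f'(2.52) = 77.28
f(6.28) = 1012.05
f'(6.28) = 489.38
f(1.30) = -0.53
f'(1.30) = 16.48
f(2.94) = 91.48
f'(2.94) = 106.48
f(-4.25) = -233.69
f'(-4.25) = 190.75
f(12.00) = 7091.00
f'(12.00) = 1767.00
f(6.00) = 881.00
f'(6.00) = 447.00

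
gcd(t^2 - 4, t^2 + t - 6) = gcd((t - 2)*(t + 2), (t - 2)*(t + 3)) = t - 2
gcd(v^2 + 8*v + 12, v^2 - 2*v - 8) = v + 2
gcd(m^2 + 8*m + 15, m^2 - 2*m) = 1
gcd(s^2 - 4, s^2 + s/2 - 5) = s - 2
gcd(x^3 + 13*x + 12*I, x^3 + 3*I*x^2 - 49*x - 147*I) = x + 3*I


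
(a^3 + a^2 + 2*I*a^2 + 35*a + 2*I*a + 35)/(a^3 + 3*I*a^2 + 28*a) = (a^2 + a*(1 - 5*I) - 5*I)/(a*(a - 4*I))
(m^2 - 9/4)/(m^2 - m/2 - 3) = (m - 3/2)/(m - 2)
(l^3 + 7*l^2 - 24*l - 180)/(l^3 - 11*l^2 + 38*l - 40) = (l^2 + 12*l + 36)/(l^2 - 6*l + 8)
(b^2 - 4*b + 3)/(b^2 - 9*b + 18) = (b - 1)/(b - 6)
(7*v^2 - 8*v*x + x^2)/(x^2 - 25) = (7*v^2 - 8*v*x + x^2)/(x^2 - 25)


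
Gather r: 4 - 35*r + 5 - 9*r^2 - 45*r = -9*r^2 - 80*r + 9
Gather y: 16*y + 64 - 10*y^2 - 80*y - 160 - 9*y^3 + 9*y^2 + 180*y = -9*y^3 - y^2 + 116*y - 96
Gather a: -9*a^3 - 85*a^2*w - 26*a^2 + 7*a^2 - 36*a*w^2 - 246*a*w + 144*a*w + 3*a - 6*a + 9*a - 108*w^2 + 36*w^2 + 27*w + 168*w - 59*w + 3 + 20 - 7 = -9*a^3 + a^2*(-85*w - 19) + a*(-36*w^2 - 102*w + 6) - 72*w^2 + 136*w + 16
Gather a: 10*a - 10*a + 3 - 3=0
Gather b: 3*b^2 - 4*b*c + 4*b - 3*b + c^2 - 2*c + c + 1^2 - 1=3*b^2 + b*(1 - 4*c) + c^2 - c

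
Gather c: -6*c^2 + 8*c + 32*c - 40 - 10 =-6*c^2 + 40*c - 50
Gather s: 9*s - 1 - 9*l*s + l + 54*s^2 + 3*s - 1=l + 54*s^2 + s*(12 - 9*l) - 2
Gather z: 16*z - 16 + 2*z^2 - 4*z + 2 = 2*z^2 + 12*z - 14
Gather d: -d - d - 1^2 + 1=-2*d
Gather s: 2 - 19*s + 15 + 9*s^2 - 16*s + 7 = 9*s^2 - 35*s + 24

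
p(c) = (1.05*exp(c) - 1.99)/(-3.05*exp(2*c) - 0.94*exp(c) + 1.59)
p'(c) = (1.05*exp(c) - 1.99)*(6.1*exp(2*c) + 0.94*exp(c))/(-3.05*exp(2*c) - 0.94*exp(c) + 1.59)^2 + 1.05*exp(c)/(-3.05*exp(2*c) - 0.94*exp(c) + 1.59)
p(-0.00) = 0.39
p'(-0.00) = -1.59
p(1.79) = -0.04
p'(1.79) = 0.02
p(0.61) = 0.01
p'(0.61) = -0.20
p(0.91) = -0.03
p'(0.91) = -0.07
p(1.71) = -0.04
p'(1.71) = 0.02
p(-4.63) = -1.25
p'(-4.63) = -0.00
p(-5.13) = -1.25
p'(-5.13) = -0.00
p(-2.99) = -1.26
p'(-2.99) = -0.02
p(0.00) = 0.39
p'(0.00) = -1.59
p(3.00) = -0.02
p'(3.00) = 0.01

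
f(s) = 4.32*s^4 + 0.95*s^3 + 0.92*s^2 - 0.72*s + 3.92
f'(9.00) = 12843.81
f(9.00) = 29108.03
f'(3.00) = 497.01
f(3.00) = 385.61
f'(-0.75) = -7.79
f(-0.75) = 5.94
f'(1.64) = 86.18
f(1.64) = 40.65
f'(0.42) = 1.84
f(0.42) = 3.98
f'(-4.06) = -1117.65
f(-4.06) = 1132.21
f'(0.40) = 1.58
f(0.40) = 3.95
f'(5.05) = 2306.70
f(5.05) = 2955.73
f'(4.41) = 1544.86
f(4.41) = 1734.06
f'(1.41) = 55.98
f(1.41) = 24.47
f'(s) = 17.28*s^3 + 2.85*s^2 + 1.84*s - 0.72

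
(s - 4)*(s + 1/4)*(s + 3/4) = s^3 - 3*s^2 - 61*s/16 - 3/4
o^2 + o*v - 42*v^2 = (o - 6*v)*(o + 7*v)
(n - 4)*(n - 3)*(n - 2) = n^3 - 9*n^2 + 26*n - 24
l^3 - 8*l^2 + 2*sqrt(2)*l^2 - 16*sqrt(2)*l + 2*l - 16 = (l - 8)*(l + sqrt(2))^2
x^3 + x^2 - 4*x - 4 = (x - 2)*(x + 1)*(x + 2)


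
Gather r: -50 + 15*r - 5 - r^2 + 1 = -r^2 + 15*r - 54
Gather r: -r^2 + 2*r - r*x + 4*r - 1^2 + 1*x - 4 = -r^2 + r*(6 - x) + x - 5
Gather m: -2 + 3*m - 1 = 3*m - 3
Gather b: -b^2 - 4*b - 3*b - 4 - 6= -b^2 - 7*b - 10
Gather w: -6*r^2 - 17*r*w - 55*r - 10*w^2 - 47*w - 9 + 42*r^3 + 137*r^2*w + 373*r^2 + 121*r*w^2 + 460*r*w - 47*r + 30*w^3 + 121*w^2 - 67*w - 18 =42*r^3 + 367*r^2 - 102*r + 30*w^3 + w^2*(121*r + 111) + w*(137*r^2 + 443*r - 114) - 27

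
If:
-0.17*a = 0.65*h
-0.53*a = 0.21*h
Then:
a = 0.00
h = 0.00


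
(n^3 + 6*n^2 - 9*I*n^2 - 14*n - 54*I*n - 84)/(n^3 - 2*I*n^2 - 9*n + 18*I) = (n^2 + n*(6 - 7*I) - 42*I)/(n^2 - 9)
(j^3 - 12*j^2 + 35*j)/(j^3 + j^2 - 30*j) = (j - 7)/(j + 6)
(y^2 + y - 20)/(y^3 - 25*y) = (y - 4)/(y*(y - 5))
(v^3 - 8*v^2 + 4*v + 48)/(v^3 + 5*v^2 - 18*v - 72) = (v^2 - 4*v - 12)/(v^2 + 9*v + 18)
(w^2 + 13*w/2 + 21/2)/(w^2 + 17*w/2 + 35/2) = (w + 3)/(w + 5)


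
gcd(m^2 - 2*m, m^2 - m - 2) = m - 2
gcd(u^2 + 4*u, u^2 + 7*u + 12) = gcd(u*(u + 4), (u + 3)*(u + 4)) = u + 4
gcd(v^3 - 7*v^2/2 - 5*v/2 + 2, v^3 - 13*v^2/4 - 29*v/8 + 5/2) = v^2 - 9*v/2 + 2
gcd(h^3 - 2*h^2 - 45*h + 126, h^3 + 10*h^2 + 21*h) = h + 7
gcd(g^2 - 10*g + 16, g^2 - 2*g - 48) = g - 8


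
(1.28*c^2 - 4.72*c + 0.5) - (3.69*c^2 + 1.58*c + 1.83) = -2.41*c^2 - 6.3*c - 1.33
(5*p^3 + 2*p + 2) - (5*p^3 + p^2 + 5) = -p^2 + 2*p - 3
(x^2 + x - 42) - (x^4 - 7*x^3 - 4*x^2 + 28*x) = -x^4 + 7*x^3 + 5*x^2 - 27*x - 42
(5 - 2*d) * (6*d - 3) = -12*d^2 + 36*d - 15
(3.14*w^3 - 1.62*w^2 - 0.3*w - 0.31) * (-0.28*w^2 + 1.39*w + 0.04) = -0.8792*w^5 + 4.8182*w^4 - 2.0422*w^3 - 0.395*w^2 - 0.4429*w - 0.0124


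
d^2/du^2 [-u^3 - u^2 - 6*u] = -6*u - 2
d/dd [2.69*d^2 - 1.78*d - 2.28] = 5.38*d - 1.78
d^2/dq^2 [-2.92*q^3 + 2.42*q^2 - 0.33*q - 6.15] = 4.84 - 17.52*q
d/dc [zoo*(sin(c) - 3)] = zoo*cos(c)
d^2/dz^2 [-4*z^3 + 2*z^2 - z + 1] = 4 - 24*z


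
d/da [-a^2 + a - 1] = 1 - 2*a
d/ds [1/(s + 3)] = -1/(s + 3)^2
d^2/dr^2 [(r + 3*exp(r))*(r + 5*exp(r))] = 8*r*exp(r) + 60*exp(2*r) + 16*exp(r) + 2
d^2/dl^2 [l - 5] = 0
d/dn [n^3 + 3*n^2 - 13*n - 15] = 3*n^2 + 6*n - 13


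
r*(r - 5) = r^2 - 5*r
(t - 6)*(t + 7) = t^2 + t - 42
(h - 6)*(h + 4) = h^2 - 2*h - 24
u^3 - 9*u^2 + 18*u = u*(u - 6)*(u - 3)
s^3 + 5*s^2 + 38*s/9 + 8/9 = (s + 1/3)*(s + 2/3)*(s + 4)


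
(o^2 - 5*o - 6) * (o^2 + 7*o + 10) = o^4 + 2*o^3 - 31*o^2 - 92*o - 60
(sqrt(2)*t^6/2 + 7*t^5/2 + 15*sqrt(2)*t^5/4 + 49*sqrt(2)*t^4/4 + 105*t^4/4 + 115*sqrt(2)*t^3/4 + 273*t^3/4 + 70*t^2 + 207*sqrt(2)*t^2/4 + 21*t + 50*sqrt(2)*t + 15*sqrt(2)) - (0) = sqrt(2)*t^6/2 + 7*t^5/2 + 15*sqrt(2)*t^5/4 + 49*sqrt(2)*t^4/4 + 105*t^4/4 + 115*sqrt(2)*t^3/4 + 273*t^3/4 + 70*t^2 + 207*sqrt(2)*t^2/4 + 21*t + 50*sqrt(2)*t + 15*sqrt(2)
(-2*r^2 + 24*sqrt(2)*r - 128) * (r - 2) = -2*r^3 + 4*r^2 + 24*sqrt(2)*r^2 - 128*r - 48*sqrt(2)*r + 256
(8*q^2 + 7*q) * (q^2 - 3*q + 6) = 8*q^4 - 17*q^3 + 27*q^2 + 42*q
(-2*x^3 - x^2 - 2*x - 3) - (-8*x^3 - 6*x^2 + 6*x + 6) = 6*x^3 + 5*x^2 - 8*x - 9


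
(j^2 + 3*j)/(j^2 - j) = (j + 3)/(j - 1)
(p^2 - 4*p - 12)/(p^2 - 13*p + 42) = (p + 2)/(p - 7)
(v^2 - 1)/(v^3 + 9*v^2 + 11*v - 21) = (v + 1)/(v^2 + 10*v + 21)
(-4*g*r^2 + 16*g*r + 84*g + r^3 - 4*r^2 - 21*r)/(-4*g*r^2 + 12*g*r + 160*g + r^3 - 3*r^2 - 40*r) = (r^2 - 4*r - 21)/(r^2 - 3*r - 40)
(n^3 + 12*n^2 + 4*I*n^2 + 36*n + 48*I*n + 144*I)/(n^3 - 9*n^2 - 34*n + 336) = (n^2 + n*(6 + 4*I) + 24*I)/(n^2 - 15*n + 56)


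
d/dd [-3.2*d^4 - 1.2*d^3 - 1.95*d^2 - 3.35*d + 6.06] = -12.8*d^3 - 3.6*d^2 - 3.9*d - 3.35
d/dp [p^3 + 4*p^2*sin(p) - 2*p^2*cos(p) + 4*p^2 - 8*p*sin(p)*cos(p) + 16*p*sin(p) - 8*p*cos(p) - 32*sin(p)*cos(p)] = 2*p^2*sin(p) + 4*p^2*cos(p) + 3*p^2 + 16*p*sin(p) + 12*p*cos(p) - 8*p*cos(2*p) + 8*p + 16*sin(p) - 4*sin(2*p) - 8*cos(p) - 32*cos(2*p)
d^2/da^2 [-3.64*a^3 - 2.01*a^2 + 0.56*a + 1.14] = -21.84*a - 4.02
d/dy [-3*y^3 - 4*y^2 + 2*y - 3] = -9*y^2 - 8*y + 2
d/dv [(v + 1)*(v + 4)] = 2*v + 5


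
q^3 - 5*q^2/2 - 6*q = q*(q - 4)*(q + 3/2)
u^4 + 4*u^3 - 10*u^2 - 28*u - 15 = (u - 3)*(u + 1)^2*(u + 5)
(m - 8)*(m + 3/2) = m^2 - 13*m/2 - 12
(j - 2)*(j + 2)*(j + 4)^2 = j^4 + 8*j^3 + 12*j^2 - 32*j - 64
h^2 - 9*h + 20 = (h - 5)*(h - 4)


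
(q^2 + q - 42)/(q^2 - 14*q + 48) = (q + 7)/(q - 8)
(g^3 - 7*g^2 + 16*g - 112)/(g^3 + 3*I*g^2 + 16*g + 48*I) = (g - 7)/(g + 3*I)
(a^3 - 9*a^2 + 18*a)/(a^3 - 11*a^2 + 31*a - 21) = a*(a - 6)/(a^2 - 8*a + 7)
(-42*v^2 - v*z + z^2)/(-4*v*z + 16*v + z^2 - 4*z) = (42*v^2 + v*z - z^2)/(4*v*z - 16*v - z^2 + 4*z)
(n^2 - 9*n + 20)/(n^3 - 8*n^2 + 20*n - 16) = (n - 5)/(n^2 - 4*n + 4)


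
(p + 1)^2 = p^2 + 2*p + 1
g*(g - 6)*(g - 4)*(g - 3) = g^4 - 13*g^3 + 54*g^2 - 72*g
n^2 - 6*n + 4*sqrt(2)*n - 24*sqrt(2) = (n - 6)*(n + 4*sqrt(2))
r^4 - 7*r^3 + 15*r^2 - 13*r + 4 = (r - 4)*(r - 1)^3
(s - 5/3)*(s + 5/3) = s^2 - 25/9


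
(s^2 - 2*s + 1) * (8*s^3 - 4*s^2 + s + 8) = 8*s^5 - 20*s^4 + 17*s^3 + 2*s^2 - 15*s + 8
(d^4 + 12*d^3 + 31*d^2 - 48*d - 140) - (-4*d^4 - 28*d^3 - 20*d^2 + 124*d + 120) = 5*d^4 + 40*d^3 + 51*d^2 - 172*d - 260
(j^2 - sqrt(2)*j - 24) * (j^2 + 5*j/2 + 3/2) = j^4 - sqrt(2)*j^3 + 5*j^3/2 - 45*j^2/2 - 5*sqrt(2)*j^2/2 - 60*j - 3*sqrt(2)*j/2 - 36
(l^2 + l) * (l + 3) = l^3 + 4*l^2 + 3*l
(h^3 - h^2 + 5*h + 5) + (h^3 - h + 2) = 2*h^3 - h^2 + 4*h + 7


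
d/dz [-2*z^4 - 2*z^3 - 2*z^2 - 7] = 2*z*(-4*z^2 - 3*z - 2)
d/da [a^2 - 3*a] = 2*a - 3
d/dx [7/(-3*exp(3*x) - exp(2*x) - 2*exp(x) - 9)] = (63*exp(2*x) + 14*exp(x) + 14)*exp(x)/(3*exp(3*x) + exp(2*x) + 2*exp(x) + 9)^2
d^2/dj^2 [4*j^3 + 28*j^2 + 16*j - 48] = 24*j + 56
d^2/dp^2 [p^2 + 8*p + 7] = 2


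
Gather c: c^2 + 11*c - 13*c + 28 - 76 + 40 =c^2 - 2*c - 8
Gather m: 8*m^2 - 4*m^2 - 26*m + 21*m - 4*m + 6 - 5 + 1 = 4*m^2 - 9*m + 2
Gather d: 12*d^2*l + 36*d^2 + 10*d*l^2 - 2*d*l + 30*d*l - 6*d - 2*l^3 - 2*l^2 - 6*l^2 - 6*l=d^2*(12*l + 36) + d*(10*l^2 + 28*l - 6) - 2*l^3 - 8*l^2 - 6*l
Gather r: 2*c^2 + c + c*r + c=2*c^2 + c*r + 2*c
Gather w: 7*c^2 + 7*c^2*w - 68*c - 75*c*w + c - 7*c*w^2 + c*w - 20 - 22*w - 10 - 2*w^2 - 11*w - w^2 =7*c^2 - 67*c + w^2*(-7*c - 3) + w*(7*c^2 - 74*c - 33) - 30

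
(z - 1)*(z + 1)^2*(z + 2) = z^4 + 3*z^3 + z^2 - 3*z - 2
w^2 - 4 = (w - 2)*(w + 2)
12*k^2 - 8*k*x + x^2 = (-6*k + x)*(-2*k + x)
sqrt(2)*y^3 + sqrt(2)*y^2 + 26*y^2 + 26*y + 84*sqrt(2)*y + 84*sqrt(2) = (y + 6*sqrt(2))*(y + 7*sqrt(2))*(sqrt(2)*y + sqrt(2))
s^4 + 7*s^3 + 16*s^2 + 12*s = s*(s + 2)^2*(s + 3)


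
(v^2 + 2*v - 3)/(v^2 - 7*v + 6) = (v + 3)/(v - 6)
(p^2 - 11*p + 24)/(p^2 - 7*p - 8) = (p - 3)/(p + 1)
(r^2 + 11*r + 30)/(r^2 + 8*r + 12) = (r + 5)/(r + 2)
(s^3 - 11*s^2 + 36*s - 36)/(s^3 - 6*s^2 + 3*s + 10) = (s^2 - 9*s + 18)/(s^2 - 4*s - 5)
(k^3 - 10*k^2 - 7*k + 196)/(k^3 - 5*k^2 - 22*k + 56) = (k - 7)/(k - 2)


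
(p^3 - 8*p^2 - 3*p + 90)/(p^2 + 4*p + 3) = (p^2 - 11*p + 30)/(p + 1)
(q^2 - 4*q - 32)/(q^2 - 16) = (q - 8)/(q - 4)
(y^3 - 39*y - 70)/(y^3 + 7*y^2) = (y^3 - 39*y - 70)/(y^2*(y + 7))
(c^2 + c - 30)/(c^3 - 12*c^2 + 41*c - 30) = (c + 6)/(c^2 - 7*c + 6)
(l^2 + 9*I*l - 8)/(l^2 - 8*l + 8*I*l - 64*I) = (l + I)/(l - 8)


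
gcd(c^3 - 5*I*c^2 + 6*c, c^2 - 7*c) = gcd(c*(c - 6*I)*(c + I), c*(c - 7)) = c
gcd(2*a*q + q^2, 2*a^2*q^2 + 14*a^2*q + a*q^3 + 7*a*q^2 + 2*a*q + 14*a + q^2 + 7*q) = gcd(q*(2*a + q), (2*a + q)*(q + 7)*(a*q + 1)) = 2*a + q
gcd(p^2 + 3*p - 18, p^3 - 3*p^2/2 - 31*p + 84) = p + 6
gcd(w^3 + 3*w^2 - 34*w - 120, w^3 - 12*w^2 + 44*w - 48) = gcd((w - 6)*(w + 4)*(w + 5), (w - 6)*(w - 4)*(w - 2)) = w - 6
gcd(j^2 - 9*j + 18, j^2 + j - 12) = j - 3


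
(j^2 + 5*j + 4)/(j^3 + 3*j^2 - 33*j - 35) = (j + 4)/(j^2 + 2*j - 35)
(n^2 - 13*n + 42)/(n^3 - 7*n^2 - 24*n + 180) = (n - 7)/(n^2 - n - 30)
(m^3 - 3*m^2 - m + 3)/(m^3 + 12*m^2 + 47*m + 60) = (m^3 - 3*m^2 - m + 3)/(m^3 + 12*m^2 + 47*m + 60)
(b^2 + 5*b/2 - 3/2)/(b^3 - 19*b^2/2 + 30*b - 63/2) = (2*b^2 + 5*b - 3)/(2*b^3 - 19*b^2 + 60*b - 63)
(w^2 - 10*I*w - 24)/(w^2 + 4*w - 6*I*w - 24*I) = (w - 4*I)/(w + 4)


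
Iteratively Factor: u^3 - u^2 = (u)*(u^2 - u) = u*(u - 1)*(u)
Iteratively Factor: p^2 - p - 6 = (p - 3)*(p + 2)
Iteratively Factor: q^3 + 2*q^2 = (q)*(q^2 + 2*q) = q*(q + 2)*(q)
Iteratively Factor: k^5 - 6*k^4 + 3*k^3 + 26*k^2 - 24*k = (k)*(k^4 - 6*k^3 + 3*k^2 + 26*k - 24) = k*(k - 3)*(k^3 - 3*k^2 - 6*k + 8) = k*(k - 3)*(k + 2)*(k^2 - 5*k + 4) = k*(k - 4)*(k - 3)*(k + 2)*(k - 1)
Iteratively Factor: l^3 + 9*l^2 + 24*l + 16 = (l + 1)*(l^2 + 8*l + 16) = (l + 1)*(l + 4)*(l + 4)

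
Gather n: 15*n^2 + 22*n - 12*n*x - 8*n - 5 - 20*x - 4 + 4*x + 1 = 15*n^2 + n*(14 - 12*x) - 16*x - 8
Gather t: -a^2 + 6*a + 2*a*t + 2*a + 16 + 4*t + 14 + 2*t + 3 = -a^2 + 8*a + t*(2*a + 6) + 33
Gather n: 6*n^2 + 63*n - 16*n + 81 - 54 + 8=6*n^2 + 47*n + 35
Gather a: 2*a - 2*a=0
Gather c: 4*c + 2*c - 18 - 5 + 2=6*c - 21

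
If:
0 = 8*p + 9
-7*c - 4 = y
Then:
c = -y/7 - 4/7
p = -9/8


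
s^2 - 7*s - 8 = (s - 8)*(s + 1)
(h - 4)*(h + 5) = h^2 + h - 20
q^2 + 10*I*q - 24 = (q + 4*I)*(q + 6*I)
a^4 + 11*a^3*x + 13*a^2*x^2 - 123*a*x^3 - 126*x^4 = (a - 3*x)*(a + x)*(a + 6*x)*(a + 7*x)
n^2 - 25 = (n - 5)*(n + 5)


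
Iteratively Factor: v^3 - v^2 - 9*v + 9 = (v - 3)*(v^2 + 2*v - 3) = (v - 3)*(v + 3)*(v - 1)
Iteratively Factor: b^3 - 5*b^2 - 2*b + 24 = (b - 4)*(b^2 - b - 6) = (b - 4)*(b + 2)*(b - 3)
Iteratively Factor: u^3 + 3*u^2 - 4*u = (u)*(u^2 + 3*u - 4) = u*(u + 4)*(u - 1)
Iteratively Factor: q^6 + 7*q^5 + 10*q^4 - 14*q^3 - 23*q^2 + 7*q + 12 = (q - 1)*(q^5 + 8*q^4 + 18*q^3 + 4*q^2 - 19*q - 12) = (q - 1)*(q + 3)*(q^4 + 5*q^3 + 3*q^2 - 5*q - 4) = (q - 1)^2*(q + 3)*(q^3 + 6*q^2 + 9*q + 4) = (q - 1)^2*(q + 1)*(q + 3)*(q^2 + 5*q + 4) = (q - 1)^2*(q + 1)^2*(q + 3)*(q + 4)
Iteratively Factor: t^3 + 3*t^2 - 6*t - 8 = (t + 1)*(t^2 + 2*t - 8) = (t + 1)*(t + 4)*(t - 2)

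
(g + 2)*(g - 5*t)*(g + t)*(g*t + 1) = g^4*t - 4*g^3*t^2 + 2*g^3*t + g^3 - 5*g^2*t^3 - 8*g^2*t^2 - 4*g^2*t + 2*g^2 - 10*g*t^3 - 5*g*t^2 - 8*g*t - 10*t^2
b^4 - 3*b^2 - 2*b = b*(b - 2)*(b + 1)^2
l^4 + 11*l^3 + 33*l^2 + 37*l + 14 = (l + 1)^2*(l + 2)*(l + 7)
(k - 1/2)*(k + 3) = k^2 + 5*k/2 - 3/2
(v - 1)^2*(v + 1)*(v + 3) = v^4 + 2*v^3 - 4*v^2 - 2*v + 3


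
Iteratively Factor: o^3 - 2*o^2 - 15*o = (o + 3)*(o^2 - 5*o) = o*(o + 3)*(o - 5)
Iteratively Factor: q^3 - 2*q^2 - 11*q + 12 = (q - 4)*(q^2 + 2*q - 3) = (q - 4)*(q - 1)*(q + 3)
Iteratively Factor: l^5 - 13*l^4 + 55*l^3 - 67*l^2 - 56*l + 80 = (l + 1)*(l^4 - 14*l^3 + 69*l^2 - 136*l + 80) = (l - 5)*(l + 1)*(l^3 - 9*l^2 + 24*l - 16) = (l - 5)*(l - 1)*(l + 1)*(l^2 - 8*l + 16) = (l - 5)*(l - 4)*(l - 1)*(l + 1)*(l - 4)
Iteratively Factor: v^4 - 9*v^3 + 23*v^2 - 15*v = (v)*(v^3 - 9*v^2 + 23*v - 15) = v*(v - 1)*(v^2 - 8*v + 15) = v*(v - 5)*(v - 1)*(v - 3)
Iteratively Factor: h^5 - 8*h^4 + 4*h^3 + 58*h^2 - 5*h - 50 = (h - 5)*(h^4 - 3*h^3 - 11*h^2 + 3*h + 10) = (h - 5)*(h + 1)*(h^3 - 4*h^2 - 7*h + 10) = (h - 5)^2*(h + 1)*(h^2 + h - 2) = (h - 5)^2*(h + 1)*(h + 2)*(h - 1)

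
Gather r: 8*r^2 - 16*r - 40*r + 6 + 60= 8*r^2 - 56*r + 66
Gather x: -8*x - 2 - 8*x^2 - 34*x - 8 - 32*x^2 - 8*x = -40*x^2 - 50*x - 10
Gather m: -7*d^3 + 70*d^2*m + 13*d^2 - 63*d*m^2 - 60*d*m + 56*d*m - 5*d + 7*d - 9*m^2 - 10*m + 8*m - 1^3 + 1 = -7*d^3 + 13*d^2 + 2*d + m^2*(-63*d - 9) + m*(70*d^2 - 4*d - 2)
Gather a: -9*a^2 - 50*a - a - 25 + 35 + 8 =-9*a^2 - 51*a + 18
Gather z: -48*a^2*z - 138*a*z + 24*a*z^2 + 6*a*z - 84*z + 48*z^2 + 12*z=z^2*(24*a + 48) + z*(-48*a^2 - 132*a - 72)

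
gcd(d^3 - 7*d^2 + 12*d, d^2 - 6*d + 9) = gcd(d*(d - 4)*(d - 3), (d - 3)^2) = d - 3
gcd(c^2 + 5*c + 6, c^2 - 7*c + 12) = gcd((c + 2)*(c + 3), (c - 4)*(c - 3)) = 1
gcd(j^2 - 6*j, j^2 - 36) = j - 6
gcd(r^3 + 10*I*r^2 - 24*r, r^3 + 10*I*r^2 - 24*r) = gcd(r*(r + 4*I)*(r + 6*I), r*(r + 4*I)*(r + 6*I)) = r^3 + 10*I*r^2 - 24*r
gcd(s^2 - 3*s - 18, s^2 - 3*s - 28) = 1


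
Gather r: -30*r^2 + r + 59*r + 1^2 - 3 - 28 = -30*r^2 + 60*r - 30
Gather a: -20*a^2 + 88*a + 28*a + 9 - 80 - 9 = -20*a^2 + 116*a - 80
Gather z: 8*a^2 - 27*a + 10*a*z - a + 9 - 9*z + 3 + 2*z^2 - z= 8*a^2 - 28*a + 2*z^2 + z*(10*a - 10) + 12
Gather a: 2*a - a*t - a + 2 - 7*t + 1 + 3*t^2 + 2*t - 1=a*(1 - t) + 3*t^2 - 5*t + 2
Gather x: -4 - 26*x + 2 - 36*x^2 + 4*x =-36*x^2 - 22*x - 2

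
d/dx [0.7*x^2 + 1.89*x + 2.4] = 1.4*x + 1.89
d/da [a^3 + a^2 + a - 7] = 3*a^2 + 2*a + 1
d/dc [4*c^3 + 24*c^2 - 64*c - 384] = 12*c^2 + 48*c - 64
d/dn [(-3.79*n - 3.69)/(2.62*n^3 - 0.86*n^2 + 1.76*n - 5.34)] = (19.8596*n^3 + 25.744*n^2 - 6.3468*n + 26.733)/(6.8644*n^6 - 4.5064*n^5 + 9.962*n^4 - 31.0088*n^3 + 12.2824*n^2 - 18.7968*n + 28.5156)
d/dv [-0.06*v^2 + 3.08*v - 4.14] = 3.08 - 0.12*v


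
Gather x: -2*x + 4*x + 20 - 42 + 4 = 2*x - 18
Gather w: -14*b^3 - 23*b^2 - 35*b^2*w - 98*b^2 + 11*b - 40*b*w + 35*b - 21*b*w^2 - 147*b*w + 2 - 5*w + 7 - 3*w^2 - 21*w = -14*b^3 - 121*b^2 + 46*b + w^2*(-21*b - 3) + w*(-35*b^2 - 187*b - 26) + 9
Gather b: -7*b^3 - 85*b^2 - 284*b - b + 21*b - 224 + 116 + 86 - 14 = -7*b^3 - 85*b^2 - 264*b - 36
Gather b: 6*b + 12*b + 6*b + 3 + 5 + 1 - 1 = 24*b + 8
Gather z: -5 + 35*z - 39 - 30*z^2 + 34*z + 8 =-30*z^2 + 69*z - 36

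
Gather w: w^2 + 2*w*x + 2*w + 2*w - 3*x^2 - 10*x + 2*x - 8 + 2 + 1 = w^2 + w*(2*x + 4) - 3*x^2 - 8*x - 5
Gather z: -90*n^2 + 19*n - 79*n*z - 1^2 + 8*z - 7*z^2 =-90*n^2 + 19*n - 7*z^2 + z*(8 - 79*n) - 1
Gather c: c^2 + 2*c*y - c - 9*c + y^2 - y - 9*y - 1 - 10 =c^2 + c*(2*y - 10) + y^2 - 10*y - 11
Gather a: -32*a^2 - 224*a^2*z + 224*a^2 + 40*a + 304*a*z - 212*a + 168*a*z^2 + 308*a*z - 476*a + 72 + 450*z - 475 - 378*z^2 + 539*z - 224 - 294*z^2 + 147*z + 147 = a^2*(192 - 224*z) + a*(168*z^2 + 612*z - 648) - 672*z^2 + 1136*z - 480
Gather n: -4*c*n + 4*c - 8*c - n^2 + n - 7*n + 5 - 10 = -4*c - n^2 + n*(-4*c - 6) - 5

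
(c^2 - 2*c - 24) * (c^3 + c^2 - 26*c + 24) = c^5 - c^4 - 52*c^3 + 52*c^2 + 576*c - 576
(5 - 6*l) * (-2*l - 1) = 12*l^2 - 4*l - 5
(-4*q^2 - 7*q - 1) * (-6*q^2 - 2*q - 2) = 24*q^4 + 50*q^3 + 28*q^2 + 16*q + 2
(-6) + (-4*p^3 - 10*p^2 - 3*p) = -4*p^3 - 10*p^2 - 3*p - 6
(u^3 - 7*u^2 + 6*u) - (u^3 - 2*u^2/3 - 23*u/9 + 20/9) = -19*u^2/3 + 77*u/9 - 20/9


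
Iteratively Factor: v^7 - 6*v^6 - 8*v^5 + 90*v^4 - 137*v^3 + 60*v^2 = (v)*(v^6 - 6*v^5 - 8*v^4 + 90*v^3 - 137*v^2 + 60*v) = v*(v - 1)*(v^5 - 5*v^4 - 13*v^3 + 77*v^2 - 60*v) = v*(v - 1)*(v + 4)*(v^4 - 9*v^3 + 23*v^2 - 15*v) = v*(v - 3)*(v - 1)*(v + 4)*(v^3 - 6*v^2 + 5*v) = v*(v - 5)*(v - 3)*(v - 1)*(v + 4)*(v^2 - v) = v^2*(v - 5)*(v - 3)*(v - 1)*(v + 4)*(v - 1)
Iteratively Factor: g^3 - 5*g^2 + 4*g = (g)*(g^2 - 5*g + 4) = g*(g - 4)*(g - 1)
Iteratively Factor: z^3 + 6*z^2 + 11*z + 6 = (z + 2)*(z^2 + 4*z + 3) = (z + 1)*(z + 2)*(z + 3)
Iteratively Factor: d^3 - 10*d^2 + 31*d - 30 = (d - 2)*(d^2 - 8*d + 15) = (d - 5)*(d - 2)*(d - 3)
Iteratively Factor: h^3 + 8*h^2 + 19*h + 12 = (h + 4)*(h^2 + 4*h + 3) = (h + 3)*(h + 4)*(h + 1)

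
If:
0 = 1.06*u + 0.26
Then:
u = -0.25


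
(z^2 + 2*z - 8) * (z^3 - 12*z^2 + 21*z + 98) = z^5 - 10*z^4 - 11*z^3 + 236*z^2 + 28*z - 784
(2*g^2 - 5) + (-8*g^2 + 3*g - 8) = -6*g^2 + 3*g - 13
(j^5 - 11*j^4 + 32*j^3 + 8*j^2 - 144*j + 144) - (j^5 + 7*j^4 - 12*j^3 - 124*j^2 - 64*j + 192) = -18*j^4 + 44*j^3 + 132*j^2 - 80*j - 48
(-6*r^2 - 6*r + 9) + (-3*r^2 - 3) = -9*r^2 - 6*r + 6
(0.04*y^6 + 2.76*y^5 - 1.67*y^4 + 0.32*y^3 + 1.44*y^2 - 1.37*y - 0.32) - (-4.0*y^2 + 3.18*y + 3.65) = 0.04*y^6 + 2.76*y^5 - 1.67*y^4 + 0.32*y^3 + 5.44*y^2 - 4.55*y - 3.97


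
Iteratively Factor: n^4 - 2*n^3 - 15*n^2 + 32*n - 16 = (n - 4)*(n^3 + 2*n^2 - 7*n + 4) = (n - 4)*(n - 1)*(n^2 + 3*n - 4) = (n - 4)*(n - 1)^2*(n + 4)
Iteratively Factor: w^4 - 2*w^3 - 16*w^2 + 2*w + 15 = (w + 3)*(w^3 - 5*w^2 - w + 5) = (w - 5)*(w + 3)*(w^2 - 1) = (w - 5)*(w + 1)*(w + 3)*(w - 1)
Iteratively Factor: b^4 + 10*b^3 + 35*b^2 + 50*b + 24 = (b + 2)*(b^3 + 8*b^2 + 19*b + 12) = (b + 2)*(b + 4)*(b^2 + 4*b + 3) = (b + 1)*(b + 2)*(b + 4)*(b + 3)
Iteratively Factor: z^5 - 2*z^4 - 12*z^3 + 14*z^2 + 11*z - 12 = (z - 1)*(z^4 - z^3 - 13*z^2 + z + 12) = (z - 1)*(z + 1)*(z^3 - 2*z^2 - 11*z + 12) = (z - 1)*(z + 1)*(z + 3)*(z^2 - 5*z + 4) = (z - 1)^2*(z + 1)*(z + 3)*(z - 4)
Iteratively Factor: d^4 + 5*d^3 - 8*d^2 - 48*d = (d - 3)*(d^3 + 8*d^2 + 16*d) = (d - 3)*(d + 4)*(d^2 + 4*d) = d*(d - 3)*(d + 4)*(d + 4)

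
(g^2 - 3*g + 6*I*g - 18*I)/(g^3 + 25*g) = (g^2 + g*(-3 + 6*I) - 18*I)/(g^3 + 25*g)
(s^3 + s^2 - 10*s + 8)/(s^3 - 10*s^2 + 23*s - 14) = (s + 4)/(s - 7)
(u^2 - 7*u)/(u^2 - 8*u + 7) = u/(u - 1)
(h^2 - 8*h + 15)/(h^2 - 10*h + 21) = (h - 5)/(h - 7)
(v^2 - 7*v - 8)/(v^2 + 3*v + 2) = (v - 8)/(v + 2)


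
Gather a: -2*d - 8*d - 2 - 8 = -10*d - 10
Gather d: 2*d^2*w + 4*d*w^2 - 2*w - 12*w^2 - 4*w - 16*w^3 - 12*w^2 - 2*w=2*d^2*w + 4*d*w^2 - 16*w^3 - 24*w^2 - 8*w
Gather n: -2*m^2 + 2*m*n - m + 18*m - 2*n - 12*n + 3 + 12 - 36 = -2*m^2 + 17*m + n*(2*m - 14) - 21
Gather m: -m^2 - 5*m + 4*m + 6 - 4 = -m^2 - m + 2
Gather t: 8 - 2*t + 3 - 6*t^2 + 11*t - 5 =-6*t^2 + 9*t + 6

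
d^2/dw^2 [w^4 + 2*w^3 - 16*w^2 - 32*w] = 12*w^2 + 12*w - 32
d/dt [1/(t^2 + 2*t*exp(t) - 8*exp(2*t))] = 2*(-t*exp(t) - t + 8*exp(2*t) - exp(t))/(t^2 + 2*t*exp(t) - 8*exp(2*t))^2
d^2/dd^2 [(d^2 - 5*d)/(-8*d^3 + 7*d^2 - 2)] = 2*(-64*d^6 + 960*d^5 - 840*d^4 + 357*d^3 - 522*d^2 + 210*d - 4)/(512*d^9 - 1344*d^8 + 1176*d^7 + 41*d^6 - 672*d^5 + 294*d^4 + 96*d^3 - 84*d^2 + 8)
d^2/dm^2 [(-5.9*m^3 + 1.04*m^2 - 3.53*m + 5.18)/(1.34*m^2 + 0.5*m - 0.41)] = (1.4210854715202e-14*m^5 - 3.5527136788005e-15*m^4 - 23.503456*m^3 + 66.492504*m^2 + 3.236568*m + 7.184132)/(2.406104*m^6 + 2.6934*m^5 - 1.203588*m^4 - 1.5232*m^3 + 0.368262*m^2 + 0.25215*m - 0.068921)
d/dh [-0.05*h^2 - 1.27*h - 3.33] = -0.1*h - 1.27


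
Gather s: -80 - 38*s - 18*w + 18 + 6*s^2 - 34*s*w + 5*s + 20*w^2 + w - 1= 6*s^2 + s*(-34*w - 33) + 20*w^2 - 17*w - 63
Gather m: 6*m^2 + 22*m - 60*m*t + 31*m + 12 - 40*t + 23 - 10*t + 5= 6*m^2 + m*(53 - 60*t) - 50*t + 40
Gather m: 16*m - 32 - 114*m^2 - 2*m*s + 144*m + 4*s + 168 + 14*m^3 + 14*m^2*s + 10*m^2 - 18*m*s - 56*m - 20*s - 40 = 14*m^3 + m^2*(14*s - 104) + m*(104 - 20*s) - 16*s + 96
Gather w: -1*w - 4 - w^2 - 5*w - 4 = -w^2 - 6*w - 8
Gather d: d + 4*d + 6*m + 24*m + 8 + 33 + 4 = 5*d + 30*m + 45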